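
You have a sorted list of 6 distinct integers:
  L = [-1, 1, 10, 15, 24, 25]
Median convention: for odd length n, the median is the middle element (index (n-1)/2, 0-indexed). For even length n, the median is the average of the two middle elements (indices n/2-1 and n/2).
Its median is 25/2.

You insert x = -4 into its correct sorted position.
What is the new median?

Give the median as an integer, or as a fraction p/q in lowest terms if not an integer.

Answer: 10

Derivation:
Old list (sorted, length 6): [-1, 1, 10, 15, 24, 25]
Old median = 25/2
Insert x = -4
Old length even (6). Middle pair: indices 2,3 = 10,15.
New length odd (7). New median = single middle element.
x = -4: 0 elements are < x, 6 elements are > x.
New sorted list: [-4, -1, 1, 10, 15, 24, 25]
New median = 10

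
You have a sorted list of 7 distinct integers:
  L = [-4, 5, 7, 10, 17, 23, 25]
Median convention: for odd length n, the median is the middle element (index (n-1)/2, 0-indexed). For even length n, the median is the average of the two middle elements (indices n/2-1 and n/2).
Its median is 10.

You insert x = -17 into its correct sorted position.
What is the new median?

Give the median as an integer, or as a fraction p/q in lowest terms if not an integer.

Old list (sorted, length 7): [-4, 5, 7, 10, 17, 23, 25]
Old median = 10
Insert x = -17
Old length odd (7). Middle was index 3 = 10.
New length even (8). New median = avg of two middle elements.
x = -17: 0 elements are < x, 7 elements are > x.
New sorted list: [-17, -4, 5, 7, 10, 17, 23, 25]
New median = 17/2

Answer: 17/2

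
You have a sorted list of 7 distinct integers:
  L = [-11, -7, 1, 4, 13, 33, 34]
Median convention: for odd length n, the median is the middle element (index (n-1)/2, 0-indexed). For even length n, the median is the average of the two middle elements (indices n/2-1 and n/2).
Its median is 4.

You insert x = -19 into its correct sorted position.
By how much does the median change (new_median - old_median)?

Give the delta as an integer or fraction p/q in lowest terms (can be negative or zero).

Old median = 4
After inserting x = -19: new sorted = [-19, -11, -7, 1, 4, 13, 33, 34]
New median = 5/2
Delta = 5/2 - 4 = -3/2

Answer: -3/2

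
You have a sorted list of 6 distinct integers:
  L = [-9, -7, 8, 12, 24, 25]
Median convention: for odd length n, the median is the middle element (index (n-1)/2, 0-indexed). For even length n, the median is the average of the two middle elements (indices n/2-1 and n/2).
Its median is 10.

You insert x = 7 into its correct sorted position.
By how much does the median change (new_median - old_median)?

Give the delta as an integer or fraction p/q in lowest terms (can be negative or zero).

Old median = 10
After inserting x = 7: new sorted = [-9, -7, 7, 8, 12, 24, 25]
New median = 8
Delta = 8 - 10 = -2

Answer: -2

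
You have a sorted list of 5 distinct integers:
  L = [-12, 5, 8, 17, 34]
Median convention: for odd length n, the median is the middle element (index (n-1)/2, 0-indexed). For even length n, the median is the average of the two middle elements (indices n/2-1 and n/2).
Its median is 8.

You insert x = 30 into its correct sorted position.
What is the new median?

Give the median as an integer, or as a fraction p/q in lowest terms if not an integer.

Answer: 25/2

Derivation:
Old list (sorted, length 5): [-12, 5, 8, 17, 34]
Old median = 8
Insert x = 30
Old length odd (5). Middle was index 2 = 8.
New length even (6). New median = avg of two middle elements.
x = 30: 4 elements are < x, 1 elements are > x.
New sorted list: [-12, 5, 8, 17, 30, 34]
New median = 25/2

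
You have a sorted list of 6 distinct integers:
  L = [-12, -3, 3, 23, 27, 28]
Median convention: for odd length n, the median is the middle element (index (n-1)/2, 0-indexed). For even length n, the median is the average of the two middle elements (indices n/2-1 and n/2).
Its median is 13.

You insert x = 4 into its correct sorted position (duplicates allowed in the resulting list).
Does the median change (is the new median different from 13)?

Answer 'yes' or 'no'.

Old median = 13
Insert x = 4
New median = 4
Changed? yes

Answer: yes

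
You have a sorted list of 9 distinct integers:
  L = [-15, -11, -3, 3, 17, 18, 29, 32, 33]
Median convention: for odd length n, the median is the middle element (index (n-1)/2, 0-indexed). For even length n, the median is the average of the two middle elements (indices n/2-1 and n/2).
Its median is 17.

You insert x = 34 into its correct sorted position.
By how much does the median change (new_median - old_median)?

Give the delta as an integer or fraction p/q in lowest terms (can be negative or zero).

Answer: 1/2

Derivation:
Old median = 17
After inserting x = 34: new sorted = [-15, -11, -3, 3, 17, 18, 29, 32, 33, 34]
New median = 35/2
Delta = 35/2 - 17 = 1/2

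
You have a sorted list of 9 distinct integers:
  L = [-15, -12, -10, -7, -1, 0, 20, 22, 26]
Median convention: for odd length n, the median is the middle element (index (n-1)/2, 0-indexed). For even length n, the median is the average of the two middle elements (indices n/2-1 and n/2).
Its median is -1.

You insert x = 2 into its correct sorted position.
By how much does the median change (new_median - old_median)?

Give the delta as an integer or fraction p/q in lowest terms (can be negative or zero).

Old median = -1
After inserting x = 2: new sorted = [-15, -12, -10, -7, -1, 0, 2, 20, 22, 26]
New median = -1/2
Delta = -1/2 - -1 = 1/2

Answer: 1/2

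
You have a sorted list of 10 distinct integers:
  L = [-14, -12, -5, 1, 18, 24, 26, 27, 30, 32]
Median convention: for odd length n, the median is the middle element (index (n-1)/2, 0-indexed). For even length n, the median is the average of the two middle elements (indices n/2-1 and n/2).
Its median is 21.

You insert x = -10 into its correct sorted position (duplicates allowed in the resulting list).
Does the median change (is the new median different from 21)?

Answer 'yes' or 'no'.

Old median = 21
Insert x = -10
New median = 18
Changed? yes

Answer: yes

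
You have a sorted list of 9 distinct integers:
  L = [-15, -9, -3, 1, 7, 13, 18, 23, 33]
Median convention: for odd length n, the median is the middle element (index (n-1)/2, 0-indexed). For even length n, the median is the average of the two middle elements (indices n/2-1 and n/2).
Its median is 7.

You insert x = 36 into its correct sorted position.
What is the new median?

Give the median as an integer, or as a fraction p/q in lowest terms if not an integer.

Old list (sorted, length 9): [-15, -9, -3, 1, 7, 13, 18, 23, 33]
Old median = 7
Insert x = 36
Old length odd (9). Middle was index 4 = 7.
New length even (10). New median = avg of two middle elements.
x = 36: 9 elements are < x, 0 elements are > x.
New sorted list: [-15, -9, -3, 1, 7, 13, 18, 23, 33, 36]
New median = 10

Answer: 10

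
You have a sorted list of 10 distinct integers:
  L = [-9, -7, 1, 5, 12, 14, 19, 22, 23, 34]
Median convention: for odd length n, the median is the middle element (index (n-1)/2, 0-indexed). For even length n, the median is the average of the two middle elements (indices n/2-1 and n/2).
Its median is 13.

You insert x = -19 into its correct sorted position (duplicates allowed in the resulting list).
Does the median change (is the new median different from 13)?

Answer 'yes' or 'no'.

Old median = 13
Insert x = -19
New median = 12
Changed? yes

Answer: yes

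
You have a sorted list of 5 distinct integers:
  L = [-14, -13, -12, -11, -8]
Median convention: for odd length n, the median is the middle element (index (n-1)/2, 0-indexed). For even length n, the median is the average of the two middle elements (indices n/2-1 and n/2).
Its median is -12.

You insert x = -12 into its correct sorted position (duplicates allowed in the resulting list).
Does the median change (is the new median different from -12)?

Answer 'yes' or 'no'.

Old median = -12
Insert x = -12
New median = -12
Changed? no

Answer: no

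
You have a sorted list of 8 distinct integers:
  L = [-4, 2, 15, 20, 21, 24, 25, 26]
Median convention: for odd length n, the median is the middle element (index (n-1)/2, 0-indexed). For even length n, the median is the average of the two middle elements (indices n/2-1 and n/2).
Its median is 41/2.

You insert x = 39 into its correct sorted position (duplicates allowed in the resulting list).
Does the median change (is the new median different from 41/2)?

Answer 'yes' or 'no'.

Old median = 41/2
Insert x = 39
New median = 21
Changed? yes

Answer: yes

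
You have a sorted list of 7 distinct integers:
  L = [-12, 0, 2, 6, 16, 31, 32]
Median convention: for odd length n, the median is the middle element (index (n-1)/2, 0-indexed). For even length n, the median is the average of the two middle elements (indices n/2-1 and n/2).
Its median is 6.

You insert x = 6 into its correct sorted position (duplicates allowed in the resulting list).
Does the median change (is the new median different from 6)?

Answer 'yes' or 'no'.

Answer: no

Derivation:
Old median = 6
Insert x = 6
New median = 6
Changed? no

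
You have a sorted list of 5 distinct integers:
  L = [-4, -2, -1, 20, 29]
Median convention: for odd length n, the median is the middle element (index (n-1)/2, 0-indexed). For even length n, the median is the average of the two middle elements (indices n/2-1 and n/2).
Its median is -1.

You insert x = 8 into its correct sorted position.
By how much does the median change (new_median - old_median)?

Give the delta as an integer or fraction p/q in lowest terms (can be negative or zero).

Answer: 9/2

Derivation:
Old median = -1
After inserting x = 8: new sorted = [-4, -2, -1, 8, 20, 29]
New median = 7/2
Delta = 7/2 - -1 = 9/2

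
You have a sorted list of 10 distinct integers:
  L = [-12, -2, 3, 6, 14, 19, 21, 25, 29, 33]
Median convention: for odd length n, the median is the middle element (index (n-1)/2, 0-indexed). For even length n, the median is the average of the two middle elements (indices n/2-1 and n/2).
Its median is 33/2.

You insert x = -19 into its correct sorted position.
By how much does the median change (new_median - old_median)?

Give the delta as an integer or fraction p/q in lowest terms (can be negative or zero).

Old median = 33/2
After inserting x = -19: new sorted = [-19, -12, -2, 3, 6, 14, 19, 21, 25, 29, 33]
New median = 14
Delta = 14 - 33/2 = -5/2

Answer: -5/2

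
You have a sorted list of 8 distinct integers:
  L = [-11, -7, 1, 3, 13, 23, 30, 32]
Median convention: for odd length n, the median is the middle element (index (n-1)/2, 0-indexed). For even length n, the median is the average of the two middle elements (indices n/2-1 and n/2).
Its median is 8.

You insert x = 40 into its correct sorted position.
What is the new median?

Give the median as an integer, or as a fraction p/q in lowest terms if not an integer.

Answer: 13

Derivation:
Old list (sorted, length 8): [-11, -7, 1, 3, 13, 23, 30, 32]
Old median = 8
Insert x = 40
Old length even (8). Middle pair: indices 3,4 = 3,13.
New length odd (9). New median = single middle element.
x = 40: 8 elements are < x, 0 elements are > x.
New sorted list: [-11, -7, 1, 3, 13, 23, 30, 32, 40]
New median = 13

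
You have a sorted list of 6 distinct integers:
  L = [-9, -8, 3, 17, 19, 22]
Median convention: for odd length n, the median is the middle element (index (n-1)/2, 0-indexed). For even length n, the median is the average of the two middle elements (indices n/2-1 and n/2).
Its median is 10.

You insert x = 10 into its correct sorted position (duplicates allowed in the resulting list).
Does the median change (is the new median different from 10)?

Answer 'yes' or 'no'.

Answer: no

Derivation:
Old median = 10
Insert x = 10
New median = 10
Changed? no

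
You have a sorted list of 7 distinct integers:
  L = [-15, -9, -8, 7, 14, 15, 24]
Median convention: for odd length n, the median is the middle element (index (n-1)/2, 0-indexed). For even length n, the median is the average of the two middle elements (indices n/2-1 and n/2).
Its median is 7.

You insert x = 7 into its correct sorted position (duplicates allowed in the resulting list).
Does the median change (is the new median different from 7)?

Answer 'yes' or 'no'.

Answer: no

Derivation:
Old median = 7
Insert x = 7
New median = 7
Changed? no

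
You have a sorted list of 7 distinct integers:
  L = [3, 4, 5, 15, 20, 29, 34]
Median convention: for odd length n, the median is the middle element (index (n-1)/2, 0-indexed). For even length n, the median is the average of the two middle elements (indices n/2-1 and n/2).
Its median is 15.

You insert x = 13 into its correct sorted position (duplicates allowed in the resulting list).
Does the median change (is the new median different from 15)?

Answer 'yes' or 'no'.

Answer: yes

Derivation:
Old median = 15
Insert x = 13
New median = 14
Changed? yes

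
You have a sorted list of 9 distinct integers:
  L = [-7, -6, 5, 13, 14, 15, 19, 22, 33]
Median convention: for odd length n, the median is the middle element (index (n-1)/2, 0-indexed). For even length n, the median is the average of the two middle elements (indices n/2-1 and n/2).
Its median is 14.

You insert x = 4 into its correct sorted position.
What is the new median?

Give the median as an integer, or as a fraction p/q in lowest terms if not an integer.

Answer: 27/2

Derivation:
Old list (sorted, length 9): [-7, -6, 5, 13, 14, 15, 19, 22, 33]
Old median = 14
Insert x = 4
Old length odd (9). Middle was index 4 = 14.
New length even (10). New median = avg of two middle elements.
x = 4: 2 elements are < x, 7 elements are > x.
New sorted list: [-7, -6, 4, 5, 13, 14, 15, 19, 22, 33]
New median = 27/2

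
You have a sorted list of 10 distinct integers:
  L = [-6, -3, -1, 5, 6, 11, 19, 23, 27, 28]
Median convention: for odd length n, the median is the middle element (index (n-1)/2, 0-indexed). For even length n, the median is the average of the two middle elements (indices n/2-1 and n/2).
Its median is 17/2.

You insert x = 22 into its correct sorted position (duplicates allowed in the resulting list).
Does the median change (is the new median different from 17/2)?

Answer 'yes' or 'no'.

Old median = 17/2
Insert x = 22
New median = 11
Changed? yes

Answer: yes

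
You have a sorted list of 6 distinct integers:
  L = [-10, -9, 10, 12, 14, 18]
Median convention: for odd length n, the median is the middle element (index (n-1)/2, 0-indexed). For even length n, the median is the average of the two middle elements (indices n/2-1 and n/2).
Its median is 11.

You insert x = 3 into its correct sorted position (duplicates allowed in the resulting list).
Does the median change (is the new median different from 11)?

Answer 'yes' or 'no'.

Answer: yes

Derivation:
Old median = 11
Insert x = 3
New median = 10
Changed? yes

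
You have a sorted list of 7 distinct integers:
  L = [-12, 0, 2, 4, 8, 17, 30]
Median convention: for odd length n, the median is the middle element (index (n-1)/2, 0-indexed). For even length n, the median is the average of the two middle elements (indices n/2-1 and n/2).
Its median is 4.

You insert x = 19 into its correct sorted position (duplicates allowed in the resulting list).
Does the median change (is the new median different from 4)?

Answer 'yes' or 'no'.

Old median = 4
Insert x = 19
New median = 6
Changed? yes

Answer: yes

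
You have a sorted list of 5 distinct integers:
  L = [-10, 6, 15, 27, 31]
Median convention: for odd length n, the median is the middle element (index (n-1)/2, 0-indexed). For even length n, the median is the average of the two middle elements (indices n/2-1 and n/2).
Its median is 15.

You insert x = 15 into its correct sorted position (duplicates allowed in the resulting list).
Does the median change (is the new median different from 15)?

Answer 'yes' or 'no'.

Answer: no

Derivation:
Old median = 15
Insert x = 15
New median = 15
Changed? no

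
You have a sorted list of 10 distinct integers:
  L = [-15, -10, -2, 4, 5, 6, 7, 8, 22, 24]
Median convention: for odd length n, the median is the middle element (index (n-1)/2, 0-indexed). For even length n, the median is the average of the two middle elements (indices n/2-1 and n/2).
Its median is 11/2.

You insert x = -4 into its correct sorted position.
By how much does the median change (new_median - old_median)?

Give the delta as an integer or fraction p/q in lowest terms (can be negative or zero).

Answer: -1/2

Derivation:
Old median = 11/2
After inserting x = -4: new sorted = [-15, -10, -4, -2, 4, 5, 6, 7, 8, 22, 24]
New median = 5
Delta = 5 - 11/2 = -1/2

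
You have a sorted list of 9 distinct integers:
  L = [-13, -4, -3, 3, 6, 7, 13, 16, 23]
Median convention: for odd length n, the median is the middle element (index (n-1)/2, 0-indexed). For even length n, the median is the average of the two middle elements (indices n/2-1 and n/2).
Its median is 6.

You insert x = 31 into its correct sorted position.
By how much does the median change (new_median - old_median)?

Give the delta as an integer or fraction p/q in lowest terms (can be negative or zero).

Answer: 1/2

Derivation:
Old median = 6
After inserting x = 31: new sorted = [-13, -4, -3, 3, 6, 7, 13, 16, 23, 31]
New median = 13/2
Delta = 13/2 - 6 = 1/2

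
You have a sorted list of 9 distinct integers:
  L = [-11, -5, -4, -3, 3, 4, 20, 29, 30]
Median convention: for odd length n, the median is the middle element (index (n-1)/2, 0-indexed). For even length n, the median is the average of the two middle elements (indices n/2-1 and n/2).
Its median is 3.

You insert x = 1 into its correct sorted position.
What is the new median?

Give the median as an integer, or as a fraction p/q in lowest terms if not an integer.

Old list (sorted, length 9): [-11, -5, -4, -3, 3, 4, 20, 29, 30]
Old median = 3
Insert x = 1
Old length odd (9). Middle was index 4 = 3.
New length even (10). New median = avg of two middle elements.
x = 1: 4 elements are < x, 5 elements are > x.
New sorted list: [-11, -5, -4, -3, 1, 3, 4, 20, 29, 30]
New median = 2

Answer: 2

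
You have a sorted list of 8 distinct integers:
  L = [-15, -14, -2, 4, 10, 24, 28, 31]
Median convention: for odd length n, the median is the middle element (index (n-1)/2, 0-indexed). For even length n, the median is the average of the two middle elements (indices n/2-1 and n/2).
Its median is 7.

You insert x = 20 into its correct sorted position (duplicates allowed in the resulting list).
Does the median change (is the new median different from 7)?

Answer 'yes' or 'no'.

Answer: yes

Derivation:
Old median = 7
Insert x = 20
New median = 10
Changed? yes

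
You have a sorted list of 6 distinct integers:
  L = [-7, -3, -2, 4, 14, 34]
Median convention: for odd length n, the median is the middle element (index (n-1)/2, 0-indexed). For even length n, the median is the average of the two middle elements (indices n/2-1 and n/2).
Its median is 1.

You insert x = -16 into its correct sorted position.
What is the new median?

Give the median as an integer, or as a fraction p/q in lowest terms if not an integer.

Answer: -2

Derivation:
Old list (sorted, length 6): [-7, -3, -2, 4, 14, 34]
Old median = 1
Insert x = -16
Old length even (6). Middle pair: indices 2,3 = -2,4.
New length odd (7). New median = single middle element.
x = -16: 0 elements are < x, 6 elements are > x.
New sorted list: [-16, -7, -3, -2, 4, 14, 34]
New median = -2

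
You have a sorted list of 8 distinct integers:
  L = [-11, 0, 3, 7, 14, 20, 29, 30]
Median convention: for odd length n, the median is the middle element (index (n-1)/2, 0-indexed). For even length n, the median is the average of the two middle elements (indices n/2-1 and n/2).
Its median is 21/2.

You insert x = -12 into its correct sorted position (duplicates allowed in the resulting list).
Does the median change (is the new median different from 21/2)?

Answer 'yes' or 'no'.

Old median = 21/2
Insert x = -12
New median = 7
Changed? yes

Answer: yes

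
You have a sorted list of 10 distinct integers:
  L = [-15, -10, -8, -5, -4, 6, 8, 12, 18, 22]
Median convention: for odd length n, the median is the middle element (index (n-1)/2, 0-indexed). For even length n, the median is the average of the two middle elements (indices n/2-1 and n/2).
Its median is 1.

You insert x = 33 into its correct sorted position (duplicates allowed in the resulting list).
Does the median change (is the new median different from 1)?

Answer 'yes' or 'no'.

Old median = 1
Insert x = 33
New median = 6
Changed? yes

Answer: yes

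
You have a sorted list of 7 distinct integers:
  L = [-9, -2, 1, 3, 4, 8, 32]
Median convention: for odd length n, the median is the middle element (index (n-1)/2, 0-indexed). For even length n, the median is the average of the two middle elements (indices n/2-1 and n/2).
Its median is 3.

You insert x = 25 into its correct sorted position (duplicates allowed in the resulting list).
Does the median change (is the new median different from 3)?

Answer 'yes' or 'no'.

Answer: yes

Derivation:
Old median = 3
Insert x = 25
New median = 7/2
Changed? yes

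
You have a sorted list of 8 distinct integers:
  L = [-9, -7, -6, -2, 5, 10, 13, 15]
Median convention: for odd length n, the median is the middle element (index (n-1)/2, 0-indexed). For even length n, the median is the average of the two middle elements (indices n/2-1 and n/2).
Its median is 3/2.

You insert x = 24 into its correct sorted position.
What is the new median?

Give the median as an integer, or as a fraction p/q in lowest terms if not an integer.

Old list (sorted, length 8): [-9, -7, -6, -2, 5, 10, 13, 15]
Old median = 3/2
Insert x = 24
Old length even (8). Middle pair: indices 3,4 = -2,5.
New length odd (9). New median = single middle element.
x = 24: 8 elements are < x, 0 elements are > x.
New sorted list: [-9, -7, -6, -2, 5, 10, 13, 15, 24]
New median = 5

Answer: 5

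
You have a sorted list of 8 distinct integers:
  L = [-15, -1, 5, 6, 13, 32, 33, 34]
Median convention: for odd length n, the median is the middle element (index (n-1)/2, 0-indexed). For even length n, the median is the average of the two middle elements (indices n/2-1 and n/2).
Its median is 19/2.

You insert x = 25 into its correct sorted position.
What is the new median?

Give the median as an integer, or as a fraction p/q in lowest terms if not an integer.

Answer: 13

Derivation:
Old list (sorted, length 8): [-15, -1, 5, 6, 13, 32, 33, 34]
Old median = 19/2
Insert x = 25
Old length even (8). Middle pair: indices 3,4 = 6,13.
New length odd (9). New median = single middle element.
x = 25: 5 elements are < x, 3 elements are > x.
New sorted list: [-15, -1, 5, 6, 13, 25, 32, 33, 34]
New median = 13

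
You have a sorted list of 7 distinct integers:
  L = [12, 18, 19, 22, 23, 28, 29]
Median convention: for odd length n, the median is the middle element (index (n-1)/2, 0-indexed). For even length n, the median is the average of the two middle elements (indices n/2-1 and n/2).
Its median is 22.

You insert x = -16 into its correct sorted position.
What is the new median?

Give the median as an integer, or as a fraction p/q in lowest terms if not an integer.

Answer: 41/2

Derivation:
Old list (sorted, length 7): [12, 18, 19, 22, 23, 28, 29]
Old median = 22
Insert x = -16
Old length odd (7). Middle was index 3 = 22.
New length even (8). New median = avg of two middle elements.
x = -16: 0 elements are < x, 7 elements are > x.
New sorted list: [-16, 12, 18, 19, 22, 23, 28, 29]
New median = 41/2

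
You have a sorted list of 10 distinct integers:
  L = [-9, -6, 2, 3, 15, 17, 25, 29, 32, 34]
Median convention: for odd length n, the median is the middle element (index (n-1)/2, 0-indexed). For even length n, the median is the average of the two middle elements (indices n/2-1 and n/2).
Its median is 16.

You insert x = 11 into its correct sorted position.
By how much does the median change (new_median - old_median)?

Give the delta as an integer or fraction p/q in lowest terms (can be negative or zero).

Old median = 16
After inserting x = 11: new sorted = [-9, -6, 2, 3, 11, 15, 17, 25, 29, 32, 34]
New median = 15
Delta = 15 - 16 = -1

Answer: -1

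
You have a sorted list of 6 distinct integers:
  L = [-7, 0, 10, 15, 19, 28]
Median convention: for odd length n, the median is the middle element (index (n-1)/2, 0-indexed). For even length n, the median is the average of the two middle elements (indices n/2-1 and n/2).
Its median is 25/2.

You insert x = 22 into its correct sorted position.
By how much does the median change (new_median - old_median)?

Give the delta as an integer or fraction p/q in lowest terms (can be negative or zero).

Old median = 25/2
After inserting x = 22: new sorted = [-7, 0, 10, 15, 19, 22, 28]
New median = 15
Delta = 15 - 25/2 = 5/2

Answer: 5/2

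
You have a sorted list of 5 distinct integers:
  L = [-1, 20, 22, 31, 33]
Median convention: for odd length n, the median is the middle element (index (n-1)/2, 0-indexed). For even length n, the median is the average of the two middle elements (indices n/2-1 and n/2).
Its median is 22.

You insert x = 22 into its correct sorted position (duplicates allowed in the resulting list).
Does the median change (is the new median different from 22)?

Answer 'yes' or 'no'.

Answer: no

Derivation:
Old median = 22
Insert x = 22
New median = 22
Changed? no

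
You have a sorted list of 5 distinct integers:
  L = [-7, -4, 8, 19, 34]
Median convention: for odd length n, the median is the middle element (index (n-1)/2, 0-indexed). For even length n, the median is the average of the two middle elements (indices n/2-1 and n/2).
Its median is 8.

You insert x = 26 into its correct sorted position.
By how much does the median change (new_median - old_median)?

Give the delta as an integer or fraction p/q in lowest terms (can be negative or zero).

Answer: 11/2

Derivation:
Old median = 8
After inserting x = 26: new sorted = [-7, -4, 8, 19, 26, 34]
New median = 27/2
Delta = 27/2 - 8 = 11/2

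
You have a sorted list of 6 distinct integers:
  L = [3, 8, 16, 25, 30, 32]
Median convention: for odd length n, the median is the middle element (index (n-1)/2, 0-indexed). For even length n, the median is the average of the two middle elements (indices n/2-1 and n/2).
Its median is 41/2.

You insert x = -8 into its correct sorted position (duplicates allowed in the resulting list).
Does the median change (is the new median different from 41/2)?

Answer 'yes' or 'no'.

Answer: yes

Derivation:
Old median = 41/2
Insert x = -8
New median = 16
Changed? yes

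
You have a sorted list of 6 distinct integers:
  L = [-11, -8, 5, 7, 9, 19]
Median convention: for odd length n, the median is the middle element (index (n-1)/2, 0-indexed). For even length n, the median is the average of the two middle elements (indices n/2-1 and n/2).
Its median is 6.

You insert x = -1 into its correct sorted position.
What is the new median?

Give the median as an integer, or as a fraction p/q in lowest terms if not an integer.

Answer: 5

Derivation:
Old list (sorted, length 6): [-11, -8, 5, 7, 9, 19]
Old median = 6
Insert x = -1
Old length even (6). Middle pair: indices 2,3 = 5,7.
New length odd (7). New median = single middle element.
x = -1: 2 elements are < x, 4 elements are > x.
New sorted list: [-11, -8, -1, 5, 7, 9, 19]
New median = 5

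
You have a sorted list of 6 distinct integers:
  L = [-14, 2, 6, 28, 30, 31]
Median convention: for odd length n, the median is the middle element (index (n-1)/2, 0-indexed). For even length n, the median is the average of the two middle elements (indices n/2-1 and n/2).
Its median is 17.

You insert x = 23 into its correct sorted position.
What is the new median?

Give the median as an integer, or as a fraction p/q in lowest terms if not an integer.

Old list (sorted, length 6): [-14, 2, 6, 28, 30, 31]
Old median = 17
Insert x = 23
Old length even (6). Middle pair: indices 2,3 = 6,28.
New length odd (7). New median = single middle element.
x = 23: 3 elements are < x, 3 elements are > x.
New sorted list: [-14, 2, 6, 23, 28, 30, 31]
New median = 23

Answer: 23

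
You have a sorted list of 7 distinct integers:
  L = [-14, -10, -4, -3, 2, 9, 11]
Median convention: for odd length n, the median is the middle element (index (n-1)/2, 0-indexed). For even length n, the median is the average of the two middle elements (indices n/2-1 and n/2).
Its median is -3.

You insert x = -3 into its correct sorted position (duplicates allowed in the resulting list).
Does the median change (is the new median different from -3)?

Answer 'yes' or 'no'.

Answer: no

Derivation:
Old median = -3
Insert x = -3
New median = -3
Changed? no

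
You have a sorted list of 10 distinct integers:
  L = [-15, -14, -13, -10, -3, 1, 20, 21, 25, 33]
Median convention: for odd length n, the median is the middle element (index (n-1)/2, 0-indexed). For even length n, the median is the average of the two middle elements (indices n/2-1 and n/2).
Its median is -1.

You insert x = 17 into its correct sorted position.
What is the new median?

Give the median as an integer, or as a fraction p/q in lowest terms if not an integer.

Old list (sorted, length 10): [-15, -14, -13, -10, -3, 1, 20, 21, 25, 33]
Old median = -1
Insert x = 17
Old length even (10). Middle pair: indices 4,5 = -3,1.
New length odd (11). New median = single middle element.
x = 17: 6 elements are < x, 4 elements are > x.
New sorted list: [-15, -14, -13, -10, -3, 1, 17, 20, 21, 25, 33]
New median = 1

Answer: 1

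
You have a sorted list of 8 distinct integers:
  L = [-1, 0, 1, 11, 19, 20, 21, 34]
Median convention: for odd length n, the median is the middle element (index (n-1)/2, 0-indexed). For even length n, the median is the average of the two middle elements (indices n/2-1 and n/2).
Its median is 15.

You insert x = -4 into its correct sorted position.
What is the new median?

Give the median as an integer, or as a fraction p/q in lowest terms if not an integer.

Answer: 11

Derivation:
Old list (sorted, length 8): [-1, 0, 1, 11, 19, 20, 21, 34]
Old median = 15
Insert x = -4
Old length even (8). Middle pair: indices 3,4 = 11,19.
New length odd (9). New median = single middle element.
x = -4: 0 elements are < x, 8 elements are > x.
New sorted list: [-4, -1, 0, 1, 11, 19, 20, 21, 34]
New median = 11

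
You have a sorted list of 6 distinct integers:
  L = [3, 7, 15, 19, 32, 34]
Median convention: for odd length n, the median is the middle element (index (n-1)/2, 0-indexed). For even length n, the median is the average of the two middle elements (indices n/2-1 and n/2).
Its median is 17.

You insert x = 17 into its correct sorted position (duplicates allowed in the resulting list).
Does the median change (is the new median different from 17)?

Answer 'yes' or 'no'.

Old median = 17
Insert x = 17
New median = 17
Changed? no

Answer: no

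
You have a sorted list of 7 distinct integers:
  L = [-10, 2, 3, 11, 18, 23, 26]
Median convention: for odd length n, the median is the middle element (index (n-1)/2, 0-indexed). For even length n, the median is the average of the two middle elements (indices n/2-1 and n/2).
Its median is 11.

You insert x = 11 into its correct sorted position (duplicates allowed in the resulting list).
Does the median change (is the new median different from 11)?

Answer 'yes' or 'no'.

Old median = 11
Insert x = 11
New median = 11
Changed? no

Answer: no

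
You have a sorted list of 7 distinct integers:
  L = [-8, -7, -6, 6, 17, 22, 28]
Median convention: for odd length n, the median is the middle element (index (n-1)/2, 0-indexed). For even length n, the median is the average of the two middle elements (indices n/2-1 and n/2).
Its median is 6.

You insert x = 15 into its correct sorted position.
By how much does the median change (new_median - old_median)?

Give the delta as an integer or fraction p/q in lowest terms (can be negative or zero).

Old median = 6
After inserting x = 15: new sorted = [-8, -7, -6, 6, 15, 17, 22, 28]
New median = 21/2
Delta = 21/2 - 6 = 9/2

Answer: 9/2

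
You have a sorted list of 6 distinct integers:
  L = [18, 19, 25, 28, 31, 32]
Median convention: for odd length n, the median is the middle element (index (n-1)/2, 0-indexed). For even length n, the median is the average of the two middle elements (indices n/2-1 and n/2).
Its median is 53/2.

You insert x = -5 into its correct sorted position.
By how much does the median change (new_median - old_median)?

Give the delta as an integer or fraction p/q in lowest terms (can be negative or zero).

Answer: -3/2

Derivation:
Old median = 53/2
After inserting x = -5: new sorted = [-5, 18, 19, 25, 28, 31, 32]
New median = 25
Delta = 25 - 53/2 = -3/2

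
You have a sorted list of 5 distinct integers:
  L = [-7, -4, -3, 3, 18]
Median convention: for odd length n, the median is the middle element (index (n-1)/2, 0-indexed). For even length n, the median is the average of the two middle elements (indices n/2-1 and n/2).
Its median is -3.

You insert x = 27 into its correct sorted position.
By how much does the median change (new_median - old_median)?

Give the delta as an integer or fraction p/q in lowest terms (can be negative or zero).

Old median = -3
After inserting x = 27: new sorted = [-7, -4, -3, 3, 18, 27]
New median = 0
Delta = 0 - -3 = 3

Answer: 3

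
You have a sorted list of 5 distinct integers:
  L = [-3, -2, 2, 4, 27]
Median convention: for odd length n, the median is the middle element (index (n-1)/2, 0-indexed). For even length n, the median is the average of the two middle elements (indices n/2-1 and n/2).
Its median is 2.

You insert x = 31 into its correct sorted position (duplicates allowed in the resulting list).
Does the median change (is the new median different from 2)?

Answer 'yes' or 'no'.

Old median = 2
Insert x = 31
New median = 3
Changed? yes

Answer: yes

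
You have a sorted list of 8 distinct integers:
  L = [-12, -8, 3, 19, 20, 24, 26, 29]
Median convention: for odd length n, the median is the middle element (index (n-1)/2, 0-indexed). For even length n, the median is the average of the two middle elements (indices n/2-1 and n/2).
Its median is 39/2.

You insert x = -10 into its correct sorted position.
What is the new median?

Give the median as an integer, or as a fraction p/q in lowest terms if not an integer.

Old list (sorted, length 8): [-12, -8, 3, 19, 20, 24, 26, 29]
Old median = 39/2
Insert x = -10
Old length even (8). Middle pair: indices 3,4 = 19,20.
New length odd (9). New median = single middle element.
x = -10: 1 elements are < x, 7 elements are > x.
New sorted list: [-12, -10, -8, 3, 19, 20, 24, 26, 29]
New median = 19

Answer: 19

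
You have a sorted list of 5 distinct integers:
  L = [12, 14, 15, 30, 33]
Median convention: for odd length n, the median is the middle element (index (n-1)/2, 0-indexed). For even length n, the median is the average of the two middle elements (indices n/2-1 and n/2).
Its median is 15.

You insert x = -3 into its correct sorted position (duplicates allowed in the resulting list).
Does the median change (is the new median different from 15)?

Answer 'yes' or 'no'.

Old median = 15
Insert x = -3
New median = 29/2
Changed? yes

Answer: yes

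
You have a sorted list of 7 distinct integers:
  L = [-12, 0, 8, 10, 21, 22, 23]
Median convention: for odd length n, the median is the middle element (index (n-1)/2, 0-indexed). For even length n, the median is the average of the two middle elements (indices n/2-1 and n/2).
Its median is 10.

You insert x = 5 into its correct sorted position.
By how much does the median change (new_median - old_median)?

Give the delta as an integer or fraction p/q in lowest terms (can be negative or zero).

Answer: -1

Derivation:
Old median = 10
After inserting x = 5: new sorted = [-12, 0, 5, 8, 10, 21, 22, 23]
New median = 9
Delta = 9 - 10 = -1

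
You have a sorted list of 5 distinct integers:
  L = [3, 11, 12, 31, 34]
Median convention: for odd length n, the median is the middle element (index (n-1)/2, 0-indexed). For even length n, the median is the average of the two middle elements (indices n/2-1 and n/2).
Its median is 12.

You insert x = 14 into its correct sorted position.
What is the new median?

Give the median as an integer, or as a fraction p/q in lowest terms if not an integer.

Old list (sorted, length 5): [3, 11, 12, 31, 34]
Old median = 12
Insert x = 14
Old length odd (5). Middle was index 2 = 12.
New length even (6). New median = avg of two middle elements.
x = 14: 3 elements are < x, 2 elements are > x.
New sorted list: [3, 11, 12, 14, 31, 34]
New median = 13

Answer: 13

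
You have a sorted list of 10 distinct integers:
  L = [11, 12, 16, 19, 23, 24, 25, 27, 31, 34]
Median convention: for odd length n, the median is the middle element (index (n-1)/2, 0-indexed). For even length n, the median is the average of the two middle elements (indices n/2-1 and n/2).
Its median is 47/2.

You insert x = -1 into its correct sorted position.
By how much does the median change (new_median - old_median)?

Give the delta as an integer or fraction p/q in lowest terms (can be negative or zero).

Answer: -1/2

Derivation:
Old median = 47/2
After inserting x = -1: new sorted = [-1, 11, 12, 16, 19, 23, 24, 25, 27, 31, 34]
New median = 23
Delta = 23 - 47/2 = -1/2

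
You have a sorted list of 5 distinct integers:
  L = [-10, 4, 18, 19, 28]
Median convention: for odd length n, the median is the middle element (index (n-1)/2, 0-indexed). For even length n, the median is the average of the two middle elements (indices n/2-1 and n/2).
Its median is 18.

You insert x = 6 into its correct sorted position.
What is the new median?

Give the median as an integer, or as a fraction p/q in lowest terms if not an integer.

Old list (sorted, length 5): [-10, 4, 18, 19, 28]
Old median = 18
Insert x = 6
Old length odd (5). Middle was index 2 = 18.
New length even (6). New median = avg of two middle elements.
x = 6: 2 elements are < x, 3 elements are > x.
New sorted list: [-10, 4, 6, 18, 19, 28]
New median = 12

Answer: 12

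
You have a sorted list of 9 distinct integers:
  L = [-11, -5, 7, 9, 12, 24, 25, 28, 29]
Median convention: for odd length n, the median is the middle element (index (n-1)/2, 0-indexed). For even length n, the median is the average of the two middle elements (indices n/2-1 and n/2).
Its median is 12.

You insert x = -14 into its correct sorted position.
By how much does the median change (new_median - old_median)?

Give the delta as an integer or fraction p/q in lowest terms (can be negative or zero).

Old median = 12
After inserting x = -14: new sorted = [-14, -11, -5, 7, 9, 12, 24, 25, 28, 29]
New median = 21/2
Delta = 21/2 - 12 = -3/2

Answer: -3/2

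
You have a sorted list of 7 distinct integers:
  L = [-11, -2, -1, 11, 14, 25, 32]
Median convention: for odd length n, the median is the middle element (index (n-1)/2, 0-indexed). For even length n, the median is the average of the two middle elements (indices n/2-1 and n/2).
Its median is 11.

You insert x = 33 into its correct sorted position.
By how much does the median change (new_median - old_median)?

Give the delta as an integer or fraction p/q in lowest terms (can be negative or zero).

Answer: 3/2

Derivation:
Old median = 11
After inserting x = 33: new sorted = [-11, -2, -1, 11, 14, 25, 32, 33]
New median = 25/2
Delta = 25/2 - 11 = 3/2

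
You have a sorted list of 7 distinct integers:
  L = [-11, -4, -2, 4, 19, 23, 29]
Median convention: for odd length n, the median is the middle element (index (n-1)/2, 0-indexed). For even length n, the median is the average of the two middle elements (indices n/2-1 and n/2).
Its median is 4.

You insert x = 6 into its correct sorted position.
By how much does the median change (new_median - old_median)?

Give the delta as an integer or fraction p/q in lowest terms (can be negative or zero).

Old median = 4
After inserting x = 6: new sorted = [-11, -4, -2, 4, 6, 19, 23, 29]
New median = 5
Delta = 5 - 4 = 1

Answer: 1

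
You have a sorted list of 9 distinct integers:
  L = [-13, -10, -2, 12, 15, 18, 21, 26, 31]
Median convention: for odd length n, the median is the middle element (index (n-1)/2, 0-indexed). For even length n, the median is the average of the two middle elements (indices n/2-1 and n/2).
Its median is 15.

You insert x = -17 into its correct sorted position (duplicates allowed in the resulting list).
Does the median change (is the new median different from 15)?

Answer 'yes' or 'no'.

Answer: yes

Derivation:
Old median = 15
Insert x = -17
New median = 27/2
Changed? yes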